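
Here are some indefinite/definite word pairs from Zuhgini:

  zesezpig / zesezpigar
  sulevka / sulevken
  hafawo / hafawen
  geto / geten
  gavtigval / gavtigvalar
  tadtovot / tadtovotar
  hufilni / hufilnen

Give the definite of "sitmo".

hufilni and zesezpig both have last vowel 'i' yet inflect differently (hufilnen, zesezpigar), so the last vowel is not what conditions the rule; whether the stem ends in a vowel or a consonant is.
"sitmo" ends in a vowel. The stems ending in a vowel (geto → geten, sulevka → sulevken, hufilni → hufilnen) drop the final letter and add -en.
The other pattern: stems ending in a consonant add -ar.
So sitmo → sitmen.

sitmen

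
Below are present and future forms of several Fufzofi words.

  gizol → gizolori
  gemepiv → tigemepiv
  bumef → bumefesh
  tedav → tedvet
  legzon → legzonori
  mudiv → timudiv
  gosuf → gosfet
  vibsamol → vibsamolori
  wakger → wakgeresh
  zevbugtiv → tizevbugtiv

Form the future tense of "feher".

"feher" has last vowel 'e'. The stems whose last vowel is 'e' (wakger → wakgeresh, bumef → bumefesh) add -esh.
The other patterns: stems whose last vowel is 'o' add -ori; stems whose last vowel is 'a' or 'u' delete the last vowel and add -et; stems whose last vowel is 'i' add the prefix ti-.
So feher → feheresh.

feheresh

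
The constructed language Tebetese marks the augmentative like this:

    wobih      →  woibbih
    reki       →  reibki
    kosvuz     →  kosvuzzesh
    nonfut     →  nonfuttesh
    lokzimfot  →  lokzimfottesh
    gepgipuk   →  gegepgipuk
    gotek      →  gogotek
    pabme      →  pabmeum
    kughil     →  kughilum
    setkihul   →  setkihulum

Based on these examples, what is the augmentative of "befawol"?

befawolum

kosvuz and gepgipuk both have last vowel 'u' yet inflect differently (kosvuzzesh, gegepgipuk), so the last vowel is not what conditions the rule; the final letter is.
"befawol" ends in -l. The stems ending in -l (kughil → kughilum, setkihul → setkihulum) add -um.
So befawol → befawolum.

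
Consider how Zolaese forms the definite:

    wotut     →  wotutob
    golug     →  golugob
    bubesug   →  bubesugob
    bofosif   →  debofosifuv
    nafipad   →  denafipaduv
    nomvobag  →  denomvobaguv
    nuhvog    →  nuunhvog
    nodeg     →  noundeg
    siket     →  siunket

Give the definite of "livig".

deliviguv

"livig" has last vowel 'i'. The one such stem in the data (bofosif → debofosifuv) adds de- … -uv around the stem, so the same rule applies.
So livig → deliviguv.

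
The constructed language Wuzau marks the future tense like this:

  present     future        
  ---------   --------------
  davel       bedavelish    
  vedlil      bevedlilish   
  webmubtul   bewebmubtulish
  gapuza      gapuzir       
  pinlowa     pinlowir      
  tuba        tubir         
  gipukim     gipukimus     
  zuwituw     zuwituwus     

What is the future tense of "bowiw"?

"bowiw" ends in -w. The one such stem in the data (zuwituw → zuwituwus) adds -us, so the same rule applies.
The other patterns: stems ending in -l add be- … -ish around the stem; stems ending in -a drop the final letter and add -ir.
So bowiw → bowiwus.

bowiwus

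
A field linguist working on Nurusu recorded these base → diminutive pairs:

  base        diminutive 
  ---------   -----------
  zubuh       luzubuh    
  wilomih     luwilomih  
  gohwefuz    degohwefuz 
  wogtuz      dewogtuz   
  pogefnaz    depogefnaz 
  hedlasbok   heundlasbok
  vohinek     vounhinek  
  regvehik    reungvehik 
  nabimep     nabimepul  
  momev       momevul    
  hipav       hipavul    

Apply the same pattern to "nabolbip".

"nabolbip" ends in -p. The one such stem in the data (nabimep → nabimepul) adds -ul, so the same rule applies.
The other patterns: stems ending in -h add the prefix lu-; stems ending in -z add the prefix de-; stems ending in -k insert -un- after the first vowel.
So nabolbip → nabolbipul.

nabolbipul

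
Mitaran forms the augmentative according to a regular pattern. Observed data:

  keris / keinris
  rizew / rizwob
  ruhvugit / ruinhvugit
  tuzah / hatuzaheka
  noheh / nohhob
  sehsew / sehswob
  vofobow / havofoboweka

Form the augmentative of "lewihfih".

sehsew and vofobow both end in -w yet inflect differently (sehswob, havofoboweka), so the final letter is not what conditions the rule; the last vowel is.
"lewihfih" has last vowel 'i'. The stems whose last vowel is 'i' (ruhvugit → ruinhvugit, keris → keinris) insert -in- after the first vowel.
So lewihfih → leinwihfih.

leinwihfih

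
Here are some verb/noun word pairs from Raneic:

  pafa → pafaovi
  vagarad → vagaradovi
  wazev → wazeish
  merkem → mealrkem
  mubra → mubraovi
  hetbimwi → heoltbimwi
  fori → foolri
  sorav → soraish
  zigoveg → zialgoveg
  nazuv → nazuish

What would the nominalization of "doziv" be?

merkem and wazev both have last vowel 'e' yet inflect differently (mealrkem, wazeish), so the last vowel is not what conditions the rule; the final letter is.
"doziv" ends in -v. The stems ending in -v (nazuv → nazuish, wazev → wazeish, sorav → soraish) drop the final letter and add -ish.
The other patterns: stems ending in -i insert -ol- after the first vowel; stems ending in -g or -m insert -al- after the first vowel; stems ending in -a or -d add -ovi.
So doziv → doziish.

doziish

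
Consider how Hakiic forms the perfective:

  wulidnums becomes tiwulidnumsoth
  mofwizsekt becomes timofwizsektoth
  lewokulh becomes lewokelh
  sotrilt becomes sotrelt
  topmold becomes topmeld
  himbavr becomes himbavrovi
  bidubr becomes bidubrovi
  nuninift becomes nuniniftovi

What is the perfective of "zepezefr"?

zepezefrovi

mofwizsekt and sotrilt both end in -t yet inflect differently (timofwizsektoth, sotrelt), so the final letter is not what conditions the rule; the second-to-last letter is.
"zepezefr" has second-to-last letter 'f'. The one such stem in the data (nuninift → nuniniftovi) adds -ovi, so the same rule applies.
The other patterns: stems whose second-to-last letter is 'k' or 'm' add ti- … -oth around the stem; stems whose second-to-last letter is 'l' change the last vowel to 'e'.
So zepezefr → zepezefrovi.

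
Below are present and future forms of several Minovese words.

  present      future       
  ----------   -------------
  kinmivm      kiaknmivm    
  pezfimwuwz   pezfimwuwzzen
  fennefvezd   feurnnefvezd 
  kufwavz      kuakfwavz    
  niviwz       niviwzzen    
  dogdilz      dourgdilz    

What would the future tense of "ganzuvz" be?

"ganzuvz" has second-to-last letter 'v'. The stems whose second-to-last letter is 'v' (kufwavz → kuakfwavz, kinmivm → kiaknmivm) insert -ak- after the first vowel.
The other patterns: stems whose second-to-last letter is 'w' double the final consonant and add -en; stems whose second-to-last letter is 'l' or 'z' insert -ur- after the first vowel.
So ganzuvz → gaaknzuvz.

gaaknzuvz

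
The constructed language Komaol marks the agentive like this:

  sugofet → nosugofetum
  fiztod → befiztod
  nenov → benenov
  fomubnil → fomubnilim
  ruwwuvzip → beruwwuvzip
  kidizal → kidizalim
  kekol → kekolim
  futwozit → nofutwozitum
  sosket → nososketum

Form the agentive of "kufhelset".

nokufhelsetum

futwozit and fomubnil both have last vowel 'i' yet inflect differently (nofutwozitum, fomubnilim), so the last vowel is not what conditions the rule; the final letter is.
"kufhelset" ends in -t. The stems ending in -t (sosket → nososketum, sugofet → nosugofetum, futwozit → nofutwozitum) add no- … -um around the stem.
The other patterns: stems ending in -l add -im; stems ending in -d, -p or -v add the prefix be-.
So kufhelset → nokufhelsetum.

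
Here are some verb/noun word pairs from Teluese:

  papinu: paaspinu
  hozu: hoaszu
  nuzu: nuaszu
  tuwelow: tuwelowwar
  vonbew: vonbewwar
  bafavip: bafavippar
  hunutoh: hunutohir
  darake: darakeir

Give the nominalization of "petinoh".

"petinoh" ends in -h. The one such stem in the data (hunutoh → hunutohir) adds -ir, so the same rule applies.
The other patterns: stems ending in -u insert -as- after the first vowel; stems ending in -p or -w double the final consonant and add -ar.
So petinoh → petinohir.

petinohir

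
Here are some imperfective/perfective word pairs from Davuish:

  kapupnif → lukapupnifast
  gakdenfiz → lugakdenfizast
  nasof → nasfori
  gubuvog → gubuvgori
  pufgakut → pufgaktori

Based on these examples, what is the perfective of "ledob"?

ledbori

kapupnif and nasof both end in -f yet inflect differently (lukapupnifast, nasfori), so the final letter is not what conditions the rule; the last vowel is.
"ledob" has last vowel 'o'. The stems whose last vowel is 'o' (nasof → nasfori, gubuvog → gubuvgori) delete the last vowel and add -ori.
The other pattern: stems whose last vowel is 'i' add lu- … -ast around the stem.
So ledob → ledbori.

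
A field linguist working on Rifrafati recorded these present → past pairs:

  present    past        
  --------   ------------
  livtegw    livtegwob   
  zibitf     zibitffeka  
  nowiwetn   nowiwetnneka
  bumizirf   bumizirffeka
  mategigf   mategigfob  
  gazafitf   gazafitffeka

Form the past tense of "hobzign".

hobzignob

mategigf and zibitf both end in -f yet inflect differently (mategigfob, zibitffeka), so the final letter is not what conditions the rule; the second-to-last letter is.
"hobzign" has second-to-last letter 'g'. The stems whose second-to-last letter is 'g' (mategigf → mategigfob, livtegw → livtegwob) add -ob.
The other pattern: stems whose second-to-last letter is 'r' or 't' double the final consonant and add -eka.
So hobzign → hobzignob.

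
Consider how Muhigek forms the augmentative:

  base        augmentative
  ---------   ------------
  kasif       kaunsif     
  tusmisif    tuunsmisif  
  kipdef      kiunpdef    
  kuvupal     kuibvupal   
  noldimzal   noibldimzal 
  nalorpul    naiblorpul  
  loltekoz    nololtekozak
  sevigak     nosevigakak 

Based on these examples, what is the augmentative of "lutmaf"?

kuvupal and sevigak both have last vowel 'a' yet inflect differently (kuibvupal, nosevigakak), so the last vowel is not what conditions the rule; the final letter is.
"lutmaf" ends in -f. The stems ending in -f (kasif → kaunsif, tusmisif → tuunsmisif, kipdef → kiunpdef) insert -un- after the first vowel.
The other patterns: stems ending in -l insert -ib- after the first vowel; stems ending in -k or -z add no- … -ak around the stem.
So lutmaf → luuntmaf.

luuntmaf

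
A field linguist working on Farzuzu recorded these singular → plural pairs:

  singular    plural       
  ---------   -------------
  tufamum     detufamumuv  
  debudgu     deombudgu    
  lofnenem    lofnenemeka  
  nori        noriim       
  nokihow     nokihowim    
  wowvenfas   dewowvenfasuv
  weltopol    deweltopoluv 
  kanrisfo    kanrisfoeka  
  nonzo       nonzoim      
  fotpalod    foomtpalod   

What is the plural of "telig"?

lofnenem and tufamum both end in -m yet inflect differently (lofnenemeka, detufamumuv), so the final letter is not what conditions the rule; the first letter is.
"telig" begins with t-. The one such stem in the data (tufamum → detufamumuv) adds de- … -uv around the stem, so the same rule applies.
So telig → deteliguv.

deteliguv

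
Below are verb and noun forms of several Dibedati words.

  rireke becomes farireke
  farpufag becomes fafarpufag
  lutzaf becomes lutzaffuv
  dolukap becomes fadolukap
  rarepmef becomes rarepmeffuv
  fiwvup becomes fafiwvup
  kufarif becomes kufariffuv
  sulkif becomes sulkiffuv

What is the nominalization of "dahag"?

rarepmef and rireke both have last vowel 'e' yet inflect differently (rarepmeffuv, farireke), so the last vowel is not what conditions the rule; the final letter is.
"dahag" ends in -g. The one such stem in the data (farpufag → fafarpufag) adds the prefix fa-, so the same rule applies.
The other pattern: stems ending in -f double the final consonant and add -uv.
So dahag → fadahag.

fadahag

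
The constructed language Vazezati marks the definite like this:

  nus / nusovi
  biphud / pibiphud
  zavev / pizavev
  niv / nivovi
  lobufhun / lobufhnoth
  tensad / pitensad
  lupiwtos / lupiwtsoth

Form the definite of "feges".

pifeges

niv and zavev both end in -v yet inflect differently (nivovi, pizavev), so the final letter is not what conditions the rule; the number of vowels is.
"feges" has 2 vowels. The stems with 2 vowels (zavev → pizavev, biphud → pibiphud, tensad → pitensad) add the prefix pi-.
So feges → pifeges.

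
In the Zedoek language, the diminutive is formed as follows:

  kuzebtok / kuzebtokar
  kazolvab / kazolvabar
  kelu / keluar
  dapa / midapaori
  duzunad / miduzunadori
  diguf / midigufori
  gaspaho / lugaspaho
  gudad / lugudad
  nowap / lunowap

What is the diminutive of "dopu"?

duzunad and gudad both end in -d yet inflect differently (miduzunadori, lugudad), so the final letter is not what conditions the rule; the first letter is.
"dopu" begins with d-. The stems beginning with d- (dapa → midapaori, duzunad → miduzunadori, diguf → midigufori) add mi- … -ori around the stem.
So dopu → midopuori.

midopuori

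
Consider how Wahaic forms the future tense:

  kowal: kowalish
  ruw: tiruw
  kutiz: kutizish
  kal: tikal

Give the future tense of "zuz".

"zuz" has 1 vowel. The stems with 1 vowel (ruw → tiruw, kal → tikal) add the prefix ti-.
The other pattern: stems with 2 vowels add -ish.
So zuz → tizuz.

tizuz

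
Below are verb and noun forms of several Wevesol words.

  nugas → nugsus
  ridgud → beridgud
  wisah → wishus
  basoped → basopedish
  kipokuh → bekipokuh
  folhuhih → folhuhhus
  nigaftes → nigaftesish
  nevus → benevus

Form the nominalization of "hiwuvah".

nigaftes and nevus both end in -s yet inflect differently (nigaftesish, benevus), so the final letter is not what conditions the rule; the last vowel is.
"hiwuvah" has last vowel 'a'. The stems whose last vowel is 'a' (nugas → nugsus, wisah → wishus) delete the last vowel and add -us.
So hiwuvah → hiwuvhus.

hiwuvhus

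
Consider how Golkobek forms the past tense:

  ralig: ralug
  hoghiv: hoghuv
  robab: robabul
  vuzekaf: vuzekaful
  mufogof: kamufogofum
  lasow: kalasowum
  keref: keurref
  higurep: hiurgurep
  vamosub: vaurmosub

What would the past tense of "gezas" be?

gezasul

vuzekaf and mufogof both end in -f yet inflect differently (vuzekaful, kamufogofum), so the final letter is not what conditions the rule; the last vowel is.
"gezas" has last vowel 'a'. The stems whose last vowel is 'a' (robab → robabul, vuzekaf → vuzekaful) add -ul.
The other patterns: stems whose last vowel is 'i' change the last vowel to 'u'; stems whose last vowel is 'o' add ka- … -um around the stem; stems whose last vowel is 'e' or 'u' insert -ur- after the first vowel.
So gezas → gezasul.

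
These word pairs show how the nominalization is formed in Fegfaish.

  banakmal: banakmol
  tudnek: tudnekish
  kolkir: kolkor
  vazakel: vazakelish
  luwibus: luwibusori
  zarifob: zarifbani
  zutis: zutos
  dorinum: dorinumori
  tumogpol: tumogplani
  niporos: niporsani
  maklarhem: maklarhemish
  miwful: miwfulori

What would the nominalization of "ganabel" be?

ganabelish

tumogpol and miwful both end in -l yet inflect differently (tumogplani, miwfulori), so the final letter is not what conditions the rule; the last vowel is.
"ganabel" has last vowel 'e'. The stems whose last vowel is 'e' (vazakel → vazakelish, tudnek → tudnekish, maklarhem → maklarhemish) add -ish.
So ganabel → ganabelish.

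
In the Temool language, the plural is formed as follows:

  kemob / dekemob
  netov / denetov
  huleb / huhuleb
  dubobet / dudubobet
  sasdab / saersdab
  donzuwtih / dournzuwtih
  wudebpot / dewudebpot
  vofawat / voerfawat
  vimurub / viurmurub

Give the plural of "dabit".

huleb and kemob both end in -b yet inflect differently (huhuleb, dekemob), so the final letter is not what conditions the rule; the last vowel is.
"dabit" has last vowel 'i'. The one such stem in the data (donzuwtih → dournzuwtih) inserts -ur- after the first vowel (as does vimurub), so the same rule applies.
So dabit → daurbit.

daurbit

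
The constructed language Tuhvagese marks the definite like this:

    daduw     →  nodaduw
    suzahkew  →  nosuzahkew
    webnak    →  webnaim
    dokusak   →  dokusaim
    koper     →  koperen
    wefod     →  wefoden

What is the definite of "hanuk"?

hanuim

suzahkew and koper both have last vowel 'e' yet inflect differently (nosuzahkew, koperen), so the last vowel is not what conditions the rule; the final letter is.
"hanuk" ends in -k. The stems ending in -k (webnak → webnaim, dokusak → dokusaim) drop the final letter and add -im.
The other patterns: stems ending in -w add the prefix no-; stems ending in -d or -r add -en.
So hanuk → hanuim.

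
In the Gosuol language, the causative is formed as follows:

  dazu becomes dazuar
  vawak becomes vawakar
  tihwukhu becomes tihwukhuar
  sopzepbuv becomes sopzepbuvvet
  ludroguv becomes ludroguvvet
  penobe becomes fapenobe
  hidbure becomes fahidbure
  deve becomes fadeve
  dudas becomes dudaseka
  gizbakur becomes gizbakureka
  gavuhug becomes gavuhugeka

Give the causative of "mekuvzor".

mekuvzoreka

"mekuvzor" ends in -r. The one such stem in the data (gizbakur → gizbakureka) adds -eka, so the same rule applies.
The other patterns: stems ending in -k or -u add -ar; stems ending in -v double the final consonant and add -et; stems ending in -e add the prefix fa-.
So mekuvzor → mekuvzoreka.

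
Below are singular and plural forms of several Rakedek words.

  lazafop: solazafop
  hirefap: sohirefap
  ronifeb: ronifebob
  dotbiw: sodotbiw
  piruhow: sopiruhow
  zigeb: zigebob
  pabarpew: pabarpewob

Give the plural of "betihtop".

"betihtop" has last vowel 'o'. The stems whose last vowel is 'o' (lazafop → solazafop, piruhow → sopiruhow) add the prefix so-.
So betihtop → sobetihtop.

sobetihtop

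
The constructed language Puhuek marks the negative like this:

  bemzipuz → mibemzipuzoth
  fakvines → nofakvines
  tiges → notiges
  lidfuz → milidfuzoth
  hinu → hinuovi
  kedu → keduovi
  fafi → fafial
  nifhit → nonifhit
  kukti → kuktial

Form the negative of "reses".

"reses" ends in -s. The stems ending in -s (tiges → notiges, fakvines → nofakvines) add the prefix no-.
The other patterns: stems ending in -u add -ovi; stems ending in -i add -al; stems ending in -z add mi- … -oth around the stem.
So reses → noreses.

noreses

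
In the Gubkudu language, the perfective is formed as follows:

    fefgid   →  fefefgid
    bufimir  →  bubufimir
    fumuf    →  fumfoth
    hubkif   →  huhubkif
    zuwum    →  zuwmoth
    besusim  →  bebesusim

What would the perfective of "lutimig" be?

lulutimig

besusim and zuwum both end in -m yet inflect differently (bebesusim, zuwmoth), so the final letter is not what conditions the rule; the last vowel is.
"lutimig" has last vowel 'i'. The stems whose last vowel is 'i' (besusim → bebesusim, fefgid → fefefgid, bufimir → bubufimir) repeat the first consonant+vowel as a prefix.
So lutimig → lulutimig.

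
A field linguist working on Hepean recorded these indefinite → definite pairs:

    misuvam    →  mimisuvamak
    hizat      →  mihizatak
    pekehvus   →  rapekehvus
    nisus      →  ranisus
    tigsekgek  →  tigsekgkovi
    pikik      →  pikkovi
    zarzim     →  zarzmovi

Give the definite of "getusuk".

ragetusuk

misuvam and zarzim both end in -m yet inflect differently (mimisuvamak, zarzmovi), so the final letter is not what conditions the rule; the last vowel is.
"getusuk" has last vowel 'u'. The stems whose last vowel is 'u' (pekehvus → rapekehvus, nisus → ranisus) add the prefix ra-.
So getusuk → ragetusuk.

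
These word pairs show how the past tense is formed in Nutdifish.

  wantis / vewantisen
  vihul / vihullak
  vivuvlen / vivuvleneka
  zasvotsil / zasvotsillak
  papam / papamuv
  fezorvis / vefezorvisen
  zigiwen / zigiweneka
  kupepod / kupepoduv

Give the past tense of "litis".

zasvotsil and wantis both have last vowel 'i' yet inflect differently (zasvotsillak, vewantisen), so the last vowel is not what conditions the rule; the final letter is.
"litis" ends in -s. The stems ending in -s (wantis → vewantisen, fezorvis → vefezorvisen) add ve- … -en around the stem.
So litis → velitisen.

velitisen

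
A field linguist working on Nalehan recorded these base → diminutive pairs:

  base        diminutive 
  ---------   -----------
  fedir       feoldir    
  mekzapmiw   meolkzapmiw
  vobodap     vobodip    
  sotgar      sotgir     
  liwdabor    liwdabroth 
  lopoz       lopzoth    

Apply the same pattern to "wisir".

wiolsir

liwdabor and fedir both end in -r yet inflect differently (liwdabroth, feoldir), so the final letter is not what conditions the rule; the last vowel is.
"wisir" has last vowel 'i'. The stems whose last vowel is 'i' (fedir → feoldir, mekzapmiw → meolkzapmiw) insert -ol- after the first vowel.
The other patterns: stems whose last vowel is 'o' delete the last vowel and add -oth; stems whose last vowel is 'a' change the last vowel to 'i'.
So wisir → wiolsir.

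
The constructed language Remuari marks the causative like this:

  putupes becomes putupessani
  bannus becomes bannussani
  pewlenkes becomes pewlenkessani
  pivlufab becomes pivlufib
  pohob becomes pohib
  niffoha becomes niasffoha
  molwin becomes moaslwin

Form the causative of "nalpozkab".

"nalpozkab" ends in -b. The stems ending in -b (pivlufab → pivlufib, pohob → pohib) change the last vowel to 'i'.
The other patterns: stems ending in -s double the final consonant and add -ani; stems ending in -a or -n insert -as- after the first vowel.
So nalpozkab → nalpozkib.

nalpozkib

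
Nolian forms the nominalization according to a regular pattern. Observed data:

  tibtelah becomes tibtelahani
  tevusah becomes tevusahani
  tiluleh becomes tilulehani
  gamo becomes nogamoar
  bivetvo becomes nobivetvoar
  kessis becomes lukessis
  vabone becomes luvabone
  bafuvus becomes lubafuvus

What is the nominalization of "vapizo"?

novapizoar

tiluleh and vabone both have last vowel 'e' yet inflect differently (tilulehani, luvabone), so the last vowel is not what conditions the rule; the final letter is.
"vapizo" ends in -o. The stems ending in -o (gamo → nogamoar, bivetvo → nobivetvoar) add no- … -ar around the stem.
So vapizo → novapizoar.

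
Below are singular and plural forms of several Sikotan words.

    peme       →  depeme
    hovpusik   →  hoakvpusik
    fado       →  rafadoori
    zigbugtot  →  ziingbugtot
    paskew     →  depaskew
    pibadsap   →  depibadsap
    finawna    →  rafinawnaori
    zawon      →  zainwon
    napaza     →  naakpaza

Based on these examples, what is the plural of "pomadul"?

"pomadul" begins with p-. The stems beginning with p- (paskew → depaskew, peme → depeme, pibadsap → depibadsap) add the prefix de-.
So pomadul → depomadul.

depomadul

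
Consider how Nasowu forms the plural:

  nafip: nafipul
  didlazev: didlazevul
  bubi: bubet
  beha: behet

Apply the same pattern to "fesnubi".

fesnubet

nafip and bubi both have last vowel 'i' yet inflect differently (nafipul, bubet), so the last vowel is not what conditions the rule; whether the stem ends in a vowel or a consonant is.
"fesnubi" ends in a vowel. The stems ending in a vowel (bubi → bubet, beha → behet) drop the final letter and add -et.
The other pattern: stems ending in a consonant add -ul.
So fesnubi → fesnubet.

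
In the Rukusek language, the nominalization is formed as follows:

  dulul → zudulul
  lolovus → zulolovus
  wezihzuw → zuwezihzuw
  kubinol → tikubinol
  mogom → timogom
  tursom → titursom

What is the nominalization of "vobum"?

zuvobum

"vobum" has last vowel 'u'. The stems whose last vowel is 'u' (dulul → zudulul, lolovus → zulolovus, wezihzuw → zuwezihzuw) add the prefix zu-.
So vobum → zuvobum.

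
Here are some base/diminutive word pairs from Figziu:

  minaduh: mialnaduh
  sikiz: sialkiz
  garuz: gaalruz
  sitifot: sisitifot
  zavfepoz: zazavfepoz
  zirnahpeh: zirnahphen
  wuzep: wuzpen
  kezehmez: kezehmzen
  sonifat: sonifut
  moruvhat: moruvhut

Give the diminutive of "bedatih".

sikiz and zavfepoz both end in -z yet inflect differently (sialkiz, zazavfepoz), so the final letter is not what conditions the rule; the last vowel is.
"bedatih" has last vowel 'i'. The one such stem in the data (sikiz → sialkiz) inserts -al- after the first vowel (as do minaduh, garuz), so the same rule applies.
So bedatih → bealdatih.

bealdatih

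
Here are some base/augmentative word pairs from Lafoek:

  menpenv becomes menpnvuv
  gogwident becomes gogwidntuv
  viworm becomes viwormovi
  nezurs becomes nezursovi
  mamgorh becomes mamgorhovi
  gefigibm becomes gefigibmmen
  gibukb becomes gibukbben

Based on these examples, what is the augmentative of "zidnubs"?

viworm and gefigibm both end in -m yet inflect differently (viwormovi, gefigibmmen), so the final letter is not what conditions the rule; the second-to-last letter is.
"zidnubs" has second-to-last letter 'b'. The one such stem in the data (gefigibm → gefigibmmen) doubles the final consonant and adds -en (as does gibukb), so the same rule applies.
The other patterns: stems whose second-to-last letter is 'n' delete the last vowel and add -uv; stems whose second-to-last letter is 'r' add -ovi.
So zidnubs → zidnubssen.

zidnubssen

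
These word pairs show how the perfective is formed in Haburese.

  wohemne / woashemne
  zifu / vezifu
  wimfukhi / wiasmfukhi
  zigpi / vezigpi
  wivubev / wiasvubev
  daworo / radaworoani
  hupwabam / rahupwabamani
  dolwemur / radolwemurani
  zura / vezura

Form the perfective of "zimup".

vezimup

zigpi and wimfukhi both end in -i yet inflect differently (vezigpi, wiasmfukhi), so the final letter is not what conditions the rule; the first letter is.
"zimup" begins with z-. The stems beginning with z- (zifu → vezifu, zigpi → vezigpi, zura → vezura) add the prefix ve-.
So zimup → vezimup.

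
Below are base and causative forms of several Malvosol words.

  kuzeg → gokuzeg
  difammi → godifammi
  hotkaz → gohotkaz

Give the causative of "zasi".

gozasi

Every pair shown (kuzeg → gokuzeg, difammi → godifammi, hotkaz → gohotkaz) follows the same rule: add the prefix go-.
So zasi → gozasi.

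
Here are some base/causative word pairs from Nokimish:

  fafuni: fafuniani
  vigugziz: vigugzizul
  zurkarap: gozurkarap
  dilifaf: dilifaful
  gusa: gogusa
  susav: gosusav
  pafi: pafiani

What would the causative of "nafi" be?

nafiani

fafuni and vigugziz both have last vowel 'i' yet inflect differently (fafuniani, vigugzizul), so the last vowel is not what conditions the rule; the final letter is.
"nafi" ends in -i. The stems ending in -i (fafuni → fafuniani, pafi → pafiani) add -ani.
So nafi → nafiani.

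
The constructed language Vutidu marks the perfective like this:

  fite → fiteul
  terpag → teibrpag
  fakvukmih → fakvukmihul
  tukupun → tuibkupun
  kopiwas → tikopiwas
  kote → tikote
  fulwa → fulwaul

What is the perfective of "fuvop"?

fuvopul

fite and kote both end in -e yet inflect differently (fiteul, tikote), so the final letter is not what conditions the rule; the first letter is.
"fuvop" begins with f-. The stems beginning with f- (fakvukmih → fakvukmihul, fite → fiteul, fulwa → fulwaul) add -ul.
The other patterns: stems beginning with t- insert -ib- after the first vowel; stems beginning with k- add the prefix ti-.
So fuvop → fuvopul.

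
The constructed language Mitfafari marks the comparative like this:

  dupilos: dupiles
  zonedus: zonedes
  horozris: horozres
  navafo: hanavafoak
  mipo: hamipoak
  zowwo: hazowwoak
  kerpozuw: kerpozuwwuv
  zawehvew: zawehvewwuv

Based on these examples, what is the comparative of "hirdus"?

"hirdus" ends in -s. The stems ending in -s (dupilos → dupiles, zonedus → zonedes, horozris → horozres) change the last vowel to 'e'.
The other patterns: stems ending in -o add ha- … -ak around the stem; stems ending in -w double the final consonant and add -uv.
So hirdus → hirdes.

hirdes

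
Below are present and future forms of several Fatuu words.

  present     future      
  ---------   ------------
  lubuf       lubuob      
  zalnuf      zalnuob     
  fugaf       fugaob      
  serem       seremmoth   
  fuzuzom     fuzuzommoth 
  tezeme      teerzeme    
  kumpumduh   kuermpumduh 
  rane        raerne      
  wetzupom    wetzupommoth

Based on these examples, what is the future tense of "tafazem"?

tafazemmoth

serem and tezeme both have last vowel 'e' yet inflect differently (seremmoth, teerzeme), so the last vowel is not what conditions the rule; the final letter is.
"tafazem" ends in -m. The stems ending in -m (wetzupom → wetzupommoth, fuzuzom → fuzuzommoth, serem → seremmoth) double the final consonant and add -oth.
So tafazem → tafazemmoth.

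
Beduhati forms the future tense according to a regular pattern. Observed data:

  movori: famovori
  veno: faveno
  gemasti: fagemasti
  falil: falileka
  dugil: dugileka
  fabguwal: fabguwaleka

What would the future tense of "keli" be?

movori and falil both have last vowel 'i' yet inflect differently (famovori, falileka), so the last vowel is not what conditions the rule; whether the stem ends in a vowel or a consonant is.
"keli" ends in a vowel. The stems ending in a vowel (movori → famovori, veno → faveno, gemasti → fagemasti) add the prefix fa-.
So keli → fakeli.

fakeli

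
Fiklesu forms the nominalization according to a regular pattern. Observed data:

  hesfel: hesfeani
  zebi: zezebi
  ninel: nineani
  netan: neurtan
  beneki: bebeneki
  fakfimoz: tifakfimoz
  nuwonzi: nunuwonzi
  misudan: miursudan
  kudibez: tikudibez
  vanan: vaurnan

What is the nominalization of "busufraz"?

tibusufraz

kudibez and hesfel both have last vowel 'e' yet inflect differently (tikudibez, hesfeani), so the last vowel is not what conditions the rule; the final letter is.
"busufraz" ends in -z. The stems ending in -z (fakfimoz → tifakfimoz, kudibez → tikudibez) add the prefix ti-.
The other patterns: stems ending in -l drop the final letter and add -ani; stems ending in -i repeat the first consonant+vowel as a prefix; stems ending in -n insert -ur- after the first vowel.
So busufraz → tibusufraz.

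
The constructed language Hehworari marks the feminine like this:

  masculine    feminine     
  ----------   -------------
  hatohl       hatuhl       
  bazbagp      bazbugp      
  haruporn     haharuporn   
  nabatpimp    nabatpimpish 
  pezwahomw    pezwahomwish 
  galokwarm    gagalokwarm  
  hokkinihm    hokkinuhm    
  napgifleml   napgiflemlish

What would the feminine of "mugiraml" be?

mugiramlish

napgifleml and hatohl both end in -l yet inflect differently (napgiflemlish, hatuhl), so the final letter is not what conditions the rule; the second-to-last letter is.
"mugiraml" has second-to-last letter 'm'. The stems whose second-to-last letter is 'm' (napgifleml → napgiflemlish, pezwahomw → pezwahomwish, nabatpimp → nabatpimpish) add -ish.
The other patterns: stems whose second-to-last letter is 'r' repeat the first consonant+vowel as a prefix; stems whose second-to-last letter is 'g' or 'h' change the last vowel to 'u'.
So mugiraml → mugiramlish.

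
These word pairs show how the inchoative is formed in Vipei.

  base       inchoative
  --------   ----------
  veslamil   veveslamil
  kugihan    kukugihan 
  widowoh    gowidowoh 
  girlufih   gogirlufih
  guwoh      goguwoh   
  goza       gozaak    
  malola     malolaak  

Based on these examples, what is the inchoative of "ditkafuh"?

goditkafuh

girlufih and veslamil both have last vowel 'i' yet inflect differently (gogirlufih, veveslamil), so the last vowel is not what conditions the rule; the final letter is.
"ditkafuh" ends in -h. The stems ending in -h (guwoh → goguwoh, widowoh → gowidowoh, girlufih → gogirlufih) add the prefix go-.
The other patterns: stems ending in -a add -ak; stems ending in -l or -n repeat the first consonant+vowel as a prefix.
So ditkafuh → goditkafuh.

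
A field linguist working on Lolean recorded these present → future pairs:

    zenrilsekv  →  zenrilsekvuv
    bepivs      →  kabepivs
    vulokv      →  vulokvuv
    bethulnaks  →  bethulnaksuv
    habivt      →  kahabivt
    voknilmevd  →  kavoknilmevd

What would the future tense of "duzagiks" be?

duzagiksuv

bepivs and bethulnaks both end in -s yet inflect differently (kabepivs, bethulnaksuv), so the final letter is not what conditions the rule; the second-to-last letter is.
"duzagiks" has second-to-last letter 'k'. The stems whose second-to-last letter is 'k' (vulokv → vulokvuv, bethulnaks → bethulnaksuv, zenrilsekv → zenrilsekvuv) add -uv.
The other pattern: stems whose second-to-last letter is 'v' add the prefix ka-.
So duzagiks → duzagiksuv.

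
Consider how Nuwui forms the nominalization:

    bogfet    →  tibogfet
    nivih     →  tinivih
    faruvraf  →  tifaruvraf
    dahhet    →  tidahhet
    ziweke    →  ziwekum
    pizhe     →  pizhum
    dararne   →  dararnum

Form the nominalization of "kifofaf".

tikifofaf

bogfet and ziweke both have last vowel 'e' yet inflect differently (tibogfet, ziwekum), so the last vowel is not what conditions the rule; whether the stem ends in a vowel or a consonant is.
"kifofaf" ends in a consonant. The stems ending in a consonant (bogfet → tibogfet, nivih → tinivih, faruvraf → tifaruvraf) add the prefix ti-.
So kifofaf → tikifofaf.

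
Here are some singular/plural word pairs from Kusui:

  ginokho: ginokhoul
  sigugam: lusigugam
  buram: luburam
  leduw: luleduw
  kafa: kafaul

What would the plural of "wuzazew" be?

sigugam and kafa both have last vowel 'a' yet inflect differently (lusigugam, kafaul), so the last vowel is not what conditions the rule; whether the stem ends in a vowel or a consonant is.
"wuzazew" ends in a consonant. The stems ending in a consonant (sigugam → lusigugam, leduw → luleduw, buram → luburam) add the prefix lu-.
So wuzazew → luwuzazew.

luwuzazew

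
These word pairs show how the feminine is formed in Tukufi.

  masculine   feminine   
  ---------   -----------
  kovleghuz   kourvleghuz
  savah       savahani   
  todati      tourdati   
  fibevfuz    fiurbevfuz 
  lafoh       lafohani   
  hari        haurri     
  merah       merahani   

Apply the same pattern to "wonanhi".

wournanhi

savah and hari both have 2 vowels yet inflect differently (savahani, haurri), so the number of vowels is not what conditions the rule; the final letter is.
"wonanhi" ends in -i. The stems ending in -i (hari → haurri, todati → tourdati) insert -ur- after the first vowel.
The other pattern: stems ending in -h add -ani.
So wonanhi → wournanhi.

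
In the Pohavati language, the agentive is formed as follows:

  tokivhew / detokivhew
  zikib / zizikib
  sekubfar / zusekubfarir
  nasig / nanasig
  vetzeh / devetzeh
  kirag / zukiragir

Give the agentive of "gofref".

degofref

nasig and kirag both end in -g yet inflect differently (nanasig, zukiragir), so the final letter is not what conditions the rule; the last vowel is.
"gofref" has last vowel 'e'. The stems whose last vowel is 'e' (tokivhew → detokivhew, vetzeh → devetzeh) add the prefix de-.
The other patterns: stems whose last vowel is 'i' repeat the first consonant+vowel as a prefix; stems whose last vowel is 'a' add zu- … -ir around the stem.
So gofref → degofref.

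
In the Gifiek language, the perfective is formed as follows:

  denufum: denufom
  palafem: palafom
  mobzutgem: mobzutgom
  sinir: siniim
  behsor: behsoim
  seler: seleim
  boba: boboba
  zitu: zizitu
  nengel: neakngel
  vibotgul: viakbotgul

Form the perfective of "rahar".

rahaim

"rahar" ends in -r. The stems ending in -r (sinir → siniim, behsor → behsoim, seler → seleim) drop the final letter and add -im.
So rahar → rahaim.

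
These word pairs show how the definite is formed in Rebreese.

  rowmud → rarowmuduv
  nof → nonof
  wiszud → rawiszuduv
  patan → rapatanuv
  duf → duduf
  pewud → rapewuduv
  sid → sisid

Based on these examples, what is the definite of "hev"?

sid and pewud both end in -d yet inflect differently (sisid, rapewuduv), so the final letter is not what conditions the rule; the number of vowels is.
"hev" has 1 vowel. The stems with 1 vowel (duf → duduf, nof → nonof, sid → sisid) repeat the first consonant+vowel as a prefix.
The other pattern: stems with 2 vowels add ra- … -uv around the stem.
So hev → hehev.

hehev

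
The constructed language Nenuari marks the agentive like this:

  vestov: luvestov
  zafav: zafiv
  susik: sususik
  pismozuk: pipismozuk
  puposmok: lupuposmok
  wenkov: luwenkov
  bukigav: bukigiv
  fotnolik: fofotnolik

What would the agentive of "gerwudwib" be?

bukigav and vestov both end in -v yet inflect differently (bukigiv, luvestov), so the final letter is not what conditions the rule; the last vowel is.
"gerwudwib" has last vowel 'i'. The stems whose last vowel is 'i' (susik → sususik, fotnolik → fofotnolik) repeat the first consonant+vowel as a prefix.
The other patterns: stems whose last vowel is 'a' change the last vowel to 'i'; stems whose last vowel is 'o' add the prefix lu-.
So gerwudwib → gegerwudwib.

gegerwudwib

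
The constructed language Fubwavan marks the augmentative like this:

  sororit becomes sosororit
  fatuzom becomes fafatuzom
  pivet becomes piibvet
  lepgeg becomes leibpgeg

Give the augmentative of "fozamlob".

"fozamlob" has 3 vowels. The stems with 3 vowels (sororit → sosororit, fatuzom → fafatuzom) repeat the first consonant+vowel as a prefix.
The other pattern: stems with 2 vowels insert -ib- after the first vowel.
So fozamlob → fofozamlob.

fofozamlob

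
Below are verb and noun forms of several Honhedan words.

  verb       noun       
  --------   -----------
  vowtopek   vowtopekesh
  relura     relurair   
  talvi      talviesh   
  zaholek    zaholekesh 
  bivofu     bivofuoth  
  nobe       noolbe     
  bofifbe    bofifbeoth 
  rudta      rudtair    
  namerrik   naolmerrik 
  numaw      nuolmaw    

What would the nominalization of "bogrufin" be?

bogrufinoth

bofifbe and nobe both end in -e yet inflect differently (bofifbeoth, noolbe), so the final letter is not what conditions the rule; the first letter is.
"bogrufin" begins with b-. The stems beginning with b- (bofifbe → bofifbeoth, bivofu → bivofuoth) add -oth.
The other patterns: stems beginning with n- insert -ol- after the first vowel; stems beginning with r- add -ir; stems beginning with t-, v- or z- add -esh.
So bogrufin → bogrufinoth.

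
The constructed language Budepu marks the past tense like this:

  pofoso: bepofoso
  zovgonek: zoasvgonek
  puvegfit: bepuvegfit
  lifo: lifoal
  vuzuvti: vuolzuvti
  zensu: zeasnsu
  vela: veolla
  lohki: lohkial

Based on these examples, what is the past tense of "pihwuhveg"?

bepihwuhveg

"pihwuhveg" begins with p-. The stems beginning with p- (puvegfit → bepuvegfit, pofoso → bepofoso) add the prefix be-.
So pihwuhveg → bepihwuhveg.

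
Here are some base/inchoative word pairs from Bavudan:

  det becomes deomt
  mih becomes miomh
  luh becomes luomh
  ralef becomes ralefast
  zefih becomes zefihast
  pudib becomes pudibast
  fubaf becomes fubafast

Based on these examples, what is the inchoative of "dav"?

daomv

mih and zefih both end in -h yet inflect differently (miomh, zefihast), so the final letter is not what conditions the rule; the number of vowels is.
"dav" has 1 vowel. The stems with 1 vowel (det → deomt, mih → miomh, luh → luomh) insert -om- after the first vowel.
The other pattern: stems with 2 vowels add -ast.
So dav → daomv.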